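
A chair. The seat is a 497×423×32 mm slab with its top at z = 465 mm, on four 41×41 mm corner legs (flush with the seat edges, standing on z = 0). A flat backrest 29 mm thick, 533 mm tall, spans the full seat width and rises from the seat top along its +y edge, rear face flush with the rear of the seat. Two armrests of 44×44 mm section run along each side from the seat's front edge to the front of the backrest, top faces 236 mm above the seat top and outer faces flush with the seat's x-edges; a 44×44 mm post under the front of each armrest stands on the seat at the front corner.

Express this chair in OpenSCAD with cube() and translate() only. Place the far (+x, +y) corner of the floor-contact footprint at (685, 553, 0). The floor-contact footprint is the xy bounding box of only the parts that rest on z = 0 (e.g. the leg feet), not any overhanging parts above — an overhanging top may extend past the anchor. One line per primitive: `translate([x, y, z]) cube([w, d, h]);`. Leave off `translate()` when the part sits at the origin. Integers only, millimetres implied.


translate([188, 130, 433]) cube([497, 423, 32]);
translate([188, 130, 0]) cube([41, 41, 433]);
translate([644, 130, 0]) cube([41, 41, 433]);
translate([188, 512, 0]) cube([41, 41, 433]);
translate([644, 512, 0]) cube([41, 41, 433]);
translate([188, 524, 465]) cube([497, 29, 533]);
translate([188, 130, 657]) cube([44, 394, 44]);
translate([641, 130, 657]) cube([44, 394, 44]);
translate([188, 130, 465]) cube([44, 44, 192]);
translate([641, 130, 465]) cube([44, 44, 192]);


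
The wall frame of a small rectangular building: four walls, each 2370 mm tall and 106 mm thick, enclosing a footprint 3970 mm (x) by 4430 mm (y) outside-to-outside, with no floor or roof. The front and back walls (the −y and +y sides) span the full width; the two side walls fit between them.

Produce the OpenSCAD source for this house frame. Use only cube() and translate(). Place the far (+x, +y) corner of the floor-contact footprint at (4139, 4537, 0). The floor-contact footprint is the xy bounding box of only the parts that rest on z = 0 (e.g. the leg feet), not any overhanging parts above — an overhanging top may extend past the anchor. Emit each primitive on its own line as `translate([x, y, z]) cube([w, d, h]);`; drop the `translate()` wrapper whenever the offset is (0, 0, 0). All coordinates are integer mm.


translate([169, 107, 0]) cube([3970, 106, 2370]);
translate([169, 4431, 0]) cube([3970, 106, 2370]);
translate([169, 213, 0]) cube([106, 4218, 2370]);
translate([4033, 213, 0]) cube([106, 4218, 2370]);


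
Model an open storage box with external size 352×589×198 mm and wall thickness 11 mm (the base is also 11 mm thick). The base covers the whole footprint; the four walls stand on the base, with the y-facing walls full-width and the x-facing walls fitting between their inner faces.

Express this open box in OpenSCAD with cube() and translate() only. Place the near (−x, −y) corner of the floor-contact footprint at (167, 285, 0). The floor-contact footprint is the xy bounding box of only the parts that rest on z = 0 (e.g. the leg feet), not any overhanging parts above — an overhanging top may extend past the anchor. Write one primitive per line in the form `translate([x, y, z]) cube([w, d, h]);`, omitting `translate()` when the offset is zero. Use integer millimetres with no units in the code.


translate([167, 285, 0]) cube([352, 589, 11]);
translate([167, 285, 11]) cube([352, 11, 187]);
translate([167, 863, 11]) cube([352, 11, 187]);
translate([167, 296, 11]) cube([11, 567, 187]);
translate([508, 296, 11]) cube([11, 567, 187]);


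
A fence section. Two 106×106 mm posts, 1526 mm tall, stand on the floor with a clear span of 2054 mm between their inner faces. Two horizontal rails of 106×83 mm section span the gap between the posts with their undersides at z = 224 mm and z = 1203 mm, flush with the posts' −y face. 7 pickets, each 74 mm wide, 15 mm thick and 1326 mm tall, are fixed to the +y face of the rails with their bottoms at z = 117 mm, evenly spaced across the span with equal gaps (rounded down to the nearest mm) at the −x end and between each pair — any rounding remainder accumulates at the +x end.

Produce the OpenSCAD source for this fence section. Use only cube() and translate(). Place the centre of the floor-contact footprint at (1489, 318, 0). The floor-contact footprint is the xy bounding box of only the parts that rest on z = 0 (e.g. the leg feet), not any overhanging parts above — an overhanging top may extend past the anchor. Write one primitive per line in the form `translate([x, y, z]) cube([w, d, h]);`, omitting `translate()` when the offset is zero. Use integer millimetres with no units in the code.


translate([356, 265, 0]) cube([106, 106, 1526]);
translate([2516, 265, 0]) cube([106, 106, 1526]);
translate([462, 265, 224]) cube([2054, 106, 83]);
translate([462, 265, 1203]) cube([2054, 106, 83]);
translate([654, 371, 117]) cube([74, 15, 1326]);
translate([920, 371, 117]) cube([74, 15, 1326]);
translate([1186, 371, 117]) cube([74, 15, 1326]);
translate([1452, 371, 117]) cube([74, 15, 1326]);
translate([1718, 371, 117]) cube([74, 15, 1326]);
translate([1984, 371, 117]) cube([74, 15, 1326]);
translate([2250, 371, 117]) cube([74, 15, 1326]);


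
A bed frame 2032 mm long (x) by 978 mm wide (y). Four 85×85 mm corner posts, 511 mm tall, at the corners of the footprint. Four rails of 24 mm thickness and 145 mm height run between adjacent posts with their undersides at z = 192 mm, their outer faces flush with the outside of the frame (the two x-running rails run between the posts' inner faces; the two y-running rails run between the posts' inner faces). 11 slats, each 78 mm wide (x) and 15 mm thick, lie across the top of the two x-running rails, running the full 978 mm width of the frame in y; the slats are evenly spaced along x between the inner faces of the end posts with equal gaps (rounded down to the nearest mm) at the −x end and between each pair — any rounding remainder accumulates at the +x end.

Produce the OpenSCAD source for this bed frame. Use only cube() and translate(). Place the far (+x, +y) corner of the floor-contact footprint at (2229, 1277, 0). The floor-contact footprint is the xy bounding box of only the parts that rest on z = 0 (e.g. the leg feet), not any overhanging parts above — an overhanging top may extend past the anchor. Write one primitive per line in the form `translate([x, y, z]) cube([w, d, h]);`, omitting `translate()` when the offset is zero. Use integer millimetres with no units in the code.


translate([197, 299, 0]) cube([85, 85, 511]);
translate([197, 1192, 0]) cube([85, 85, 511]);
translate([2144, 299, 0]) cube([85, 85, 511]);
translate([2144, 1192, 0]) cube([85, 85, 511]);
translate([282, 299, 192]) cube([1862, 24, 145]);
translate([282, 1253, 192]) cube([1862, 24, 145]);
translate([197, 384, 192]) cube([24, 808, 145]);
translate([2205, 384, 192]) cube([24, 808, 145]);
translate([365, 299, 337]) cube([78, 978, 15]);
translate([526, 299, 337]) cube([78, 978, 15]);
translate([687, 299, 337]) cube([78, 978, 15]);
translate([848, 299, 337]) cube([78, 978, 15]);
translate([1009, 299, 337]) cube([78, 978, 15]);
translate([1170, 299, 337]) cube([78, 978, 15]);
translate([1331, 299, 337]) cube([78, 978, 15]);
translate([1492, 299, 337]) cube([78, 978, 15]);
translate([1653, 299, 337]) cube([78, 978, 15]);
translate([1814, 299, 337]) cube([78, 978, 15]);
translate([1975, 299, 337]) cube([78, 978, 15]);


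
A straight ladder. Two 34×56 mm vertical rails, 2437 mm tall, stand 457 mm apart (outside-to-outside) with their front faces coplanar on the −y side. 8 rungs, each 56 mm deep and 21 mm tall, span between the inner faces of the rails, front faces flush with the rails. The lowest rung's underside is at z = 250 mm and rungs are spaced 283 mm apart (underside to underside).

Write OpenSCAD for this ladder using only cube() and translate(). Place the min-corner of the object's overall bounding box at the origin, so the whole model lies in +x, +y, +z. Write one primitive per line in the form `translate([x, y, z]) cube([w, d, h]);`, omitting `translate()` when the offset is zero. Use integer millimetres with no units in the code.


// rung span = 457 - 2*34 = 389
// rung[k] z = 250 + k*283
cube([34, 56, 2437]);
translate([423, 0, 0]) cube([34, 56, 2437]);
translate([34, 0, 250]) cube([389, 56, 21]);
translate([34, 0, 533]) cube([389, 56, 21]);
translate([34, 0, 816]) cube([389, 56, 21]);
translate([34, 0, 1099]) cube([389, 56, 21]);
translate([34, 0, 1382]) cube([389, 56, 21]);
translate([34, 0, 1665]) cube([389, 56, 21]);
translate([34, 0, 1948]) cube([389, 56, 21]);
translate([34, 0, 2231]) cube([389, 56, 21]);


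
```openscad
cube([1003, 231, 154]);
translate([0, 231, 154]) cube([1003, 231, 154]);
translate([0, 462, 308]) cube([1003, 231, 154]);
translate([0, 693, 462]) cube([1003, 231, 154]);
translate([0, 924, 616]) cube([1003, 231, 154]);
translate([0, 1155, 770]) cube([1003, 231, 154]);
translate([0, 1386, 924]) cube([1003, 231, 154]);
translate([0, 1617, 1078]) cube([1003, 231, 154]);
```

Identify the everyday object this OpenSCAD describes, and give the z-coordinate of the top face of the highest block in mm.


A staircase. The total rise is 1232 mm.

8 identical blocks, each offset up and back from the previous — a staircase. Each step is 154 mm tall and there are 8 of them, so the total rise is 8 × 154 = 1232 mm.


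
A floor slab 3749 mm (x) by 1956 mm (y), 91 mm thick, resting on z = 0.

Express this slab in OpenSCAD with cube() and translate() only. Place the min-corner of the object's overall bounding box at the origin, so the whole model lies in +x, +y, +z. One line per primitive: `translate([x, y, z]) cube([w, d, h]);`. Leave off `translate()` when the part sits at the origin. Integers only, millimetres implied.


cube([3749, 1956, 91]);


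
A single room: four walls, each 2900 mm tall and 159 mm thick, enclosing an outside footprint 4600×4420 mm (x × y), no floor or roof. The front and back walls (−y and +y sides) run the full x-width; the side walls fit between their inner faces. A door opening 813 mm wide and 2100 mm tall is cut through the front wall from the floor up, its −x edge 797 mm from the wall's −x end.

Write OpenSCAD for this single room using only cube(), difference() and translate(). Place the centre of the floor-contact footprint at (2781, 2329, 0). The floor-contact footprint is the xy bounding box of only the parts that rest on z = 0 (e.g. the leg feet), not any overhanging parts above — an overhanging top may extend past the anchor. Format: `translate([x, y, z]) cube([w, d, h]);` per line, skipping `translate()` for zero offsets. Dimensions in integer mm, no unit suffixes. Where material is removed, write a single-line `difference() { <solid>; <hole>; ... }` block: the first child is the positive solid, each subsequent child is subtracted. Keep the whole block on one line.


difference() { translate([481, 119, 0]) cube([4600, 159, 2900]); translate([1278, 119, 0]) cube([813, 159, 2100]); }
translate([481, 4380, 0]) cube([4600, 159, 2900]);
translate([481, 278, 0]) cube([159, 4102, 2900]);
translate([4922, 278, 0]) cube([159, 4102, 2900]);


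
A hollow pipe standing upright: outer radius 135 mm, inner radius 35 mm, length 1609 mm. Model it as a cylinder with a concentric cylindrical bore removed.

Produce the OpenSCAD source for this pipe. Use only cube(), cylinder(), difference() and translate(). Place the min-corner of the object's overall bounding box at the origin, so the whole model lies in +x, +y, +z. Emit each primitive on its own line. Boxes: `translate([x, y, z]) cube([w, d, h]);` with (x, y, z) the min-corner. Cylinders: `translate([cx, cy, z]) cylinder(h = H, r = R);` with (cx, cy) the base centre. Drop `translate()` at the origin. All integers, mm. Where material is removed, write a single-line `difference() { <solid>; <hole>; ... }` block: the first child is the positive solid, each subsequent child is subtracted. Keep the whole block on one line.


difference() { translate([135, 135, 0]) cylinder(h = 1609, r = 135); translate([135, 135, 0]) cylinder(h = 1609, r = 35); }


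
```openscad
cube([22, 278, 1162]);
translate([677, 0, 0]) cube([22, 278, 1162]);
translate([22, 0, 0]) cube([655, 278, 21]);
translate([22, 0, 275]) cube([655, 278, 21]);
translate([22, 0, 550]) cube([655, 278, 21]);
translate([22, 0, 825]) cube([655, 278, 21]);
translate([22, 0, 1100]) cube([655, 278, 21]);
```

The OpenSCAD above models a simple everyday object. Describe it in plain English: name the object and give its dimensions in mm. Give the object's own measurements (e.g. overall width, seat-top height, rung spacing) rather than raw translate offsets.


An open bookshelf. Two side panels, each 22 mm thick, 278 mm deep and 1162 mm tall, stand 699 mm apart (outside-to-outside). Between them sit 5 shelves, each 21 mm thick and 278 mm deep, spanning the full gap between the sides. The bottom shelf rests on the floor (its underside at z = 0) and the clear gap between one shelf's top and the next shelf's underside is 254 mm.


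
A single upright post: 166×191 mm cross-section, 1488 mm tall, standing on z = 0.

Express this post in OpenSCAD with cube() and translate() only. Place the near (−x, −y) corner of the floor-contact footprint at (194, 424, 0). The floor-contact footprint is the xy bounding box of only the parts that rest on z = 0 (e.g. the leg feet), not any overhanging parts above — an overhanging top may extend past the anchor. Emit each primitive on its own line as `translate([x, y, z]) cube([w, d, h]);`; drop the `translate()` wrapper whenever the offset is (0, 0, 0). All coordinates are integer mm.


translate([194, 424, 0]) cube([166, 191, 1488]);


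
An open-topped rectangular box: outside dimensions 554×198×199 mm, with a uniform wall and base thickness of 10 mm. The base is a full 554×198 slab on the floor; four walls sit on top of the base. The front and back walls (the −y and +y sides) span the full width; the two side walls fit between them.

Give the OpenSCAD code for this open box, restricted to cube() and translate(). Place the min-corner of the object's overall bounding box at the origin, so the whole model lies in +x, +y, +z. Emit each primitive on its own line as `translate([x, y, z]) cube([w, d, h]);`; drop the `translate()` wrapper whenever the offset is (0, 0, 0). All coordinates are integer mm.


cube([554, 198, 10]);
translate([0, 0, 10]) cube([554, 10, 189]);
translate([0, 188, 10]) cube([554, 10, 189]);
translate([0, 10, 10]) cube([10, 178, 189]);
translate([544, 10, 10]) cube([10, 178, 189]);


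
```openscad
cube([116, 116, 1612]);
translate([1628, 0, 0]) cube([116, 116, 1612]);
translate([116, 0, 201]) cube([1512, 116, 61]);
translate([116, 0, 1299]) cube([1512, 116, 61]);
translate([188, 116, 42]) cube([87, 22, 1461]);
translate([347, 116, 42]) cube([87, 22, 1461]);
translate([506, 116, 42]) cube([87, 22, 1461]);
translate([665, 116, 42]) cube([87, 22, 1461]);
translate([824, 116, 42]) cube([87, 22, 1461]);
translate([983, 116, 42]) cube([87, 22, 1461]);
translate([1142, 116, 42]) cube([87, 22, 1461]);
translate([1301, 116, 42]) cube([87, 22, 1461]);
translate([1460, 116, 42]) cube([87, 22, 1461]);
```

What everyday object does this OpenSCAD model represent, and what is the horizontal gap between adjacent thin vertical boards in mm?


A fence section. The picket gap is 72 mm.

Two posts, two rails, 9 pickets — a fence section. Span 1512 mm holds 9 pickets of 87 mm with 10 equal gaps: ⌊(1512 − 9·87) / 10⌋ = 72 mm.


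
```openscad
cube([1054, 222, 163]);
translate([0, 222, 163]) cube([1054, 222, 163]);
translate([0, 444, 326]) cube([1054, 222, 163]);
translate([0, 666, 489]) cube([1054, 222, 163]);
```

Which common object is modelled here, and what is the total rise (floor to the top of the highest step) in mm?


A staircase. The total rise is 652 mm.

4 identical blocks, each offset up and back from the previous — a staircase. Each step is 163 mm tall and there are 4 of them, so the total rise is 4 × 163 = 652 mm.


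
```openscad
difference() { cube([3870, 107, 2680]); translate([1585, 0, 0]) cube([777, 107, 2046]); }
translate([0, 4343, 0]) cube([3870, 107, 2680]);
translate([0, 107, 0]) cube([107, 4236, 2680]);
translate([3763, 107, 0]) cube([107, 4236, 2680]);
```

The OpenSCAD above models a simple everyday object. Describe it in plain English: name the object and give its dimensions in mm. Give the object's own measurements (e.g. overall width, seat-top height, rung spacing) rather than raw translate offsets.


A single room: four walls, each 2680 mm tall and 107 mm thick, enclosing an outside footprint 3870×4450 mm (x × y), no floor or roof. The front and back walls (−y and +y sides) run the full x-width; the side walls fit between their inner faces. A door opening 777 mm wide and 2046 mm tall is cut through the front wall from the floor up, its −x edge 1585 mm from the wall's −x end.


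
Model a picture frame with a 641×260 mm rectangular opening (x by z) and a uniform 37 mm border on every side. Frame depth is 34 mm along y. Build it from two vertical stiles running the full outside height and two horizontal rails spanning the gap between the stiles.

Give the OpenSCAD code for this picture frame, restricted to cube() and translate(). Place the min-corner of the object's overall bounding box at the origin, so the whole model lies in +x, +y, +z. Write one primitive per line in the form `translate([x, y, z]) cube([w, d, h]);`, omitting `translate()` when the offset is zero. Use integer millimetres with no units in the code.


cube([37, 34, 334]);
translate([678, 0, 0]) cube([37, 34, 334]);
translate([37, 0, 0]) cube([641, 34, 37]);
translate([37, 0, 297]) cube([641, 34, 37]);


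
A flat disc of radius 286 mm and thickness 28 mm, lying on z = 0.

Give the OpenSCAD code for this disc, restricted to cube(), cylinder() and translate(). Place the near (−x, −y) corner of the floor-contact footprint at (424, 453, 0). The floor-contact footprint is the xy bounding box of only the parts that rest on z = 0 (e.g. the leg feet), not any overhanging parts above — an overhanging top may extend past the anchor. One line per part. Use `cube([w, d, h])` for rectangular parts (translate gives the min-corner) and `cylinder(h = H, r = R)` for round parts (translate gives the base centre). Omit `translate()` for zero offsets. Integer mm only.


translate([710, 739, 0]) cylinder(h = 28, r = 286);


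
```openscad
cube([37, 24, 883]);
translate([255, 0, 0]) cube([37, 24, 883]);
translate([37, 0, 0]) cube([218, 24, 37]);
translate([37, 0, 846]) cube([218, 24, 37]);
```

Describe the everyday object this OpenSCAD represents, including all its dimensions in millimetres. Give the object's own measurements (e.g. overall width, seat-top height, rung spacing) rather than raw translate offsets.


A rectangular picture frame lying in the x–z plane (depth along y). The opening is 218 mm wide (x) by 809 mm tall (z), surrounded by a border 37 mm wide on all four sides. The frame is 24 mm deep and is made of two full-height vertical stiles with two horizontal rails fitted between them.


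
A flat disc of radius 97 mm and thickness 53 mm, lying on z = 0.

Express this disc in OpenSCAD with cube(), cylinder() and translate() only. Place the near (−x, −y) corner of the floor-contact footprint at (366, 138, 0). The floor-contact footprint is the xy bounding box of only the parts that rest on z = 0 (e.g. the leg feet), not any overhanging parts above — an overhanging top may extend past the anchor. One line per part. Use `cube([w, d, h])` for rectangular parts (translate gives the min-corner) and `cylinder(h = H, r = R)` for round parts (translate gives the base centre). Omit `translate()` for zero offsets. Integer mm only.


translate([463, 235, 0]) cylinder(h = 53, r = 97);


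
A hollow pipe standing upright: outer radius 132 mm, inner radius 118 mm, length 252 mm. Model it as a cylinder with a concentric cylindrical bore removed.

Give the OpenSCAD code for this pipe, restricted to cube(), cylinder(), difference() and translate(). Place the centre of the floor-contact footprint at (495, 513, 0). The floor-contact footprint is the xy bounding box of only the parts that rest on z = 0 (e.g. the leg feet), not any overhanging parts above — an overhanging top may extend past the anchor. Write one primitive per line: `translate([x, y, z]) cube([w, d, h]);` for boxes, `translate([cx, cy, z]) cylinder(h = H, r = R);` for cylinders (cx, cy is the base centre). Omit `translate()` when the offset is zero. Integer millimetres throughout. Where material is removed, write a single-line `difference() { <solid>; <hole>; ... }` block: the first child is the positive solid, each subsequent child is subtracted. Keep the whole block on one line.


difference() { translate([495, 513, 0]) cylinder(h = 252, r = 132); translate([495, 513, 0]) cylinder(h = 252, r = 118); }


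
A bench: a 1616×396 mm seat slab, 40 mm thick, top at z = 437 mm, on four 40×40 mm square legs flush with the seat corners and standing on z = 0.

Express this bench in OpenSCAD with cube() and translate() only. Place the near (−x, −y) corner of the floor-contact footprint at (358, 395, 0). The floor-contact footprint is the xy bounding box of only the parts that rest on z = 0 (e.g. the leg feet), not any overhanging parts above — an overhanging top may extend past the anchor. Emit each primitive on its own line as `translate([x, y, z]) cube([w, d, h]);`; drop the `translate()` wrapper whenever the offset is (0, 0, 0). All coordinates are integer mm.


// leg_h = 437 − 40 = 397
translate([358, 395, 397]) cube([1616, 396, 40]);
translate([358, 395, 0]) cube([40, 40, 397]);
translate([358, 751, 0]) cube([40, 40, 397]);
translate([1934, 395, 0]) cube([40, 40, 397]);
translate([1934, 751, 0]) cube([40, 40, 397]);


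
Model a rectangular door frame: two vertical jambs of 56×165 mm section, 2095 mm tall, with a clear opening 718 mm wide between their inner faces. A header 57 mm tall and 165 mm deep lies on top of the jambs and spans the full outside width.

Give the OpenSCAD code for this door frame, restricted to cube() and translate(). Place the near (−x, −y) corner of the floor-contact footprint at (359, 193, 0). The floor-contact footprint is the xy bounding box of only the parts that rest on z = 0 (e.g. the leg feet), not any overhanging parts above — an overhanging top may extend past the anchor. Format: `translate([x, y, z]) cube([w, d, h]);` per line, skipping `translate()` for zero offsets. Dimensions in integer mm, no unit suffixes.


translate([359, 193, 0]) cube([56, 165, 2095]);
translate([1133, 193, 0]) cube([56, 165, 2095]);
translate([359, 193, 2095]) cube([830, 165, 57]);


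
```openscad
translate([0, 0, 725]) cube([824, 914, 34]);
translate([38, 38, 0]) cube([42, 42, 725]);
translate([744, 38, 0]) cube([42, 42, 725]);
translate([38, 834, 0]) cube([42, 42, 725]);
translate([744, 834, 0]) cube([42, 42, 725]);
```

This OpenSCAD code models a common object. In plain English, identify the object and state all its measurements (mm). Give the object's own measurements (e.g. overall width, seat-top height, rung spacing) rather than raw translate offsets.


A table: top 824 mm (x) × 914 mm (y), 34 mm thick, upper face at z = 759 mm, on four 42×42 mm square legs, each inset 38 mm from the nearest pair of top edges from z = 0 to the bottom of the top.


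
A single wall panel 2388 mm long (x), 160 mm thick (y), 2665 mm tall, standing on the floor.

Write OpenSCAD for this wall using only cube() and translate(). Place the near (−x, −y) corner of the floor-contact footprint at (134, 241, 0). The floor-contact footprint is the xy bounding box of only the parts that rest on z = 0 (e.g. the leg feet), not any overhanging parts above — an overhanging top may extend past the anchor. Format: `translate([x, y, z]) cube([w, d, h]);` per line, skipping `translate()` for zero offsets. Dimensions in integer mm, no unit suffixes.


translate([134, 241, 0]) cube([2388, 160, 2665]);


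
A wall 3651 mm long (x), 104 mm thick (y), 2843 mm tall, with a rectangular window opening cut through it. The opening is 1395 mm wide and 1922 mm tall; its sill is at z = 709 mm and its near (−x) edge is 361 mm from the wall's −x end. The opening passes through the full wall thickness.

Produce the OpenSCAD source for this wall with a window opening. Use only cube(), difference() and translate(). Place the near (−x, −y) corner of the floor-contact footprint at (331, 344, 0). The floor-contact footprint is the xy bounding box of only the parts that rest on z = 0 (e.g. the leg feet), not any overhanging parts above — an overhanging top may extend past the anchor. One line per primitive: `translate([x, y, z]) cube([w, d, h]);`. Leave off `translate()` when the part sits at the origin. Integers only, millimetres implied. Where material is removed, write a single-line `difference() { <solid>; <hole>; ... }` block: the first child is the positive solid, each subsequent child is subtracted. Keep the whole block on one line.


difference() { translate([331, 344, 0]) cube([3651, 104, 2843]); translate([692, 344, 709]) cube([1395, 104, 1922]); }


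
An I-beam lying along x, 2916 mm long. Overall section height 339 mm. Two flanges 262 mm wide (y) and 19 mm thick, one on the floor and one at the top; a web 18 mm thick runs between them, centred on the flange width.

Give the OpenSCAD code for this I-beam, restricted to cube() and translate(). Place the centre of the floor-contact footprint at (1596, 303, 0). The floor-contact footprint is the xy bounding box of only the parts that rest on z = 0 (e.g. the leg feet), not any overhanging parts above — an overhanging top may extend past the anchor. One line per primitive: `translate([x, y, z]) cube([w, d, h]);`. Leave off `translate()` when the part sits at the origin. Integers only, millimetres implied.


translate([138, 172, 0]) cube([2916, 262, 19]);
translate([138, 294, 19]) cube([2916, 18, 301]);
translate([138, 172, 320]) cube([2916, 262, 19]);


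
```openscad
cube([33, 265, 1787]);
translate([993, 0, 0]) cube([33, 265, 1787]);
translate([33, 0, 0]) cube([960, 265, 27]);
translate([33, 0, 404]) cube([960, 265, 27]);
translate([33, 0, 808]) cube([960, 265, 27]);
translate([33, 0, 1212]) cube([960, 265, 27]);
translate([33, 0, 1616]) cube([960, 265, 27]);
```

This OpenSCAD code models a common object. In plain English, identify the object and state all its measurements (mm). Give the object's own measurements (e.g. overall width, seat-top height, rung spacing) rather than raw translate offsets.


An open bookshelf. Two side panels, each 33 mm thick, 265 mm deep and 1787 mm tall, stand 1026 mm apart (outside-to-outside). Between them sit 5 shelves, each 27 mm thick and 265 mm deep, spanning the full gap between the sides. The bottom shelf rests on the floor (its underside at z = 0) and the clear gap between one shelf's top and the next shelf's underside is 377 mm.


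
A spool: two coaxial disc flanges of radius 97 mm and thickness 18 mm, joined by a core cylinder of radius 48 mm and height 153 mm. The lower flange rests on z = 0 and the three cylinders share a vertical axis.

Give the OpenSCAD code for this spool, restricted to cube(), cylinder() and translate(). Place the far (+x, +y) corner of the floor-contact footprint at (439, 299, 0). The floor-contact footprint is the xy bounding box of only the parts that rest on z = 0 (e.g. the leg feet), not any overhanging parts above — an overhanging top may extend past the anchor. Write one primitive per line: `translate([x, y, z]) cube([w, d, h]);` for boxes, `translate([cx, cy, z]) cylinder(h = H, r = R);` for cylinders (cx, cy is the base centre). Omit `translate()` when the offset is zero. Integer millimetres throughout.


translate([342, 202, 0]) cylinder(h = 18, r = 97);
translate([342, 202, 18]) cylinder(h = 153, r = 48);
translate([342, 202, 171]) cylinder(h = 18, r = 97);


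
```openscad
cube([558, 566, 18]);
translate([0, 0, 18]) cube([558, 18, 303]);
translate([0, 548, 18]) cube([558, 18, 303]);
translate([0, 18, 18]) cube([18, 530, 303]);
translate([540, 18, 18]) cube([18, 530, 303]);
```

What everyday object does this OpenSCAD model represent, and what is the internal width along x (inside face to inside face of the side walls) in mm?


An open box. The internal width is 522 mm.

A 558×566 base slab with four walls standing on it — an open box. The base is 558 mm wide and the walls are 18 mm thick, so the internal width is 558 − 2 × 18 = 522 mm.


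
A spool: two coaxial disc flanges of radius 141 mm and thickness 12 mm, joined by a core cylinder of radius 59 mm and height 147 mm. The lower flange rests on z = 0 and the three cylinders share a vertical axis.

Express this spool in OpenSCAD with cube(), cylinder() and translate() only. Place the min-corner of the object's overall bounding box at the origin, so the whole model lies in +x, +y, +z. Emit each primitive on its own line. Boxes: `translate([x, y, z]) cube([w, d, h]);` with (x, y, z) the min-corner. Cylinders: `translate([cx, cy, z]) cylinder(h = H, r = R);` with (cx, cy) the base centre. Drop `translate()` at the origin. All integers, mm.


translate([141, 141, 0]) cylinder(h = 12, r = 141);
translate([141, 141, 12]) cylinder(h = 147, r = 59);
translate([141, 141, 159]) cylinder(h = 12, r = 141);


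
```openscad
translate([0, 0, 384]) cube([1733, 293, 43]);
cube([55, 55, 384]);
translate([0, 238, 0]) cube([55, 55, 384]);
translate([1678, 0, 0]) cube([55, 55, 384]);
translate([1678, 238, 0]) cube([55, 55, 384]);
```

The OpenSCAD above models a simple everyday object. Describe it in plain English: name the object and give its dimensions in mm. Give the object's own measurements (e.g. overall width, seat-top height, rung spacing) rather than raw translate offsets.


A bench: a 1733×293 mm seat slab, 43 mm thick, top at z = 427 mm, on four 55×55 mm square legs flush with the seat corners and standing on z = 0.


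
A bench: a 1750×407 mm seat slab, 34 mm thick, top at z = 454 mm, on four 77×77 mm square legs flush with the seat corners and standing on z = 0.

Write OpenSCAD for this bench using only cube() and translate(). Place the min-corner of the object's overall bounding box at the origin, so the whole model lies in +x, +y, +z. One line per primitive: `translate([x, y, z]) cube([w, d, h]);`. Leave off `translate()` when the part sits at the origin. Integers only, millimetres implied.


translate([0, 0, 420]) cube([1750, 407, 34]);
cube([77, 77, 420]);
translate([0, 330, 0]) cube([77, 77, 420]);
translate([1673, 0, 0]) cube([77, 77, 420]);
translate([1673, 330, 0]) cube([77, 77, 420]);


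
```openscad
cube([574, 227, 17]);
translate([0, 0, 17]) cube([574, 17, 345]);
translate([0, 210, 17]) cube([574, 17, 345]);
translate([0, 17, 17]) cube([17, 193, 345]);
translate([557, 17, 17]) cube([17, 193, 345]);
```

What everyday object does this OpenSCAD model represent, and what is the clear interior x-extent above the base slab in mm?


An open box. The internal width is 540 mm.

A 574×227 base slab with four walls standing on it — an open box. The base is 574 mm wide and the walls are 17 mm thick, so the internal width is 574 − 2 × 17 = 540 mm.


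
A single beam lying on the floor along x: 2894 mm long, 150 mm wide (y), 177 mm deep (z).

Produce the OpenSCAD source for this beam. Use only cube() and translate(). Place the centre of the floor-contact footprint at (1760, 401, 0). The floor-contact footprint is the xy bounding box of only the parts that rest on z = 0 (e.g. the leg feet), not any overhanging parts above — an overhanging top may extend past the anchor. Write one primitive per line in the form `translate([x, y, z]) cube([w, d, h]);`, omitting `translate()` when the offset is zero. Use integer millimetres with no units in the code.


translate([313, 326, 0]) cube([2894, 150, 177]);


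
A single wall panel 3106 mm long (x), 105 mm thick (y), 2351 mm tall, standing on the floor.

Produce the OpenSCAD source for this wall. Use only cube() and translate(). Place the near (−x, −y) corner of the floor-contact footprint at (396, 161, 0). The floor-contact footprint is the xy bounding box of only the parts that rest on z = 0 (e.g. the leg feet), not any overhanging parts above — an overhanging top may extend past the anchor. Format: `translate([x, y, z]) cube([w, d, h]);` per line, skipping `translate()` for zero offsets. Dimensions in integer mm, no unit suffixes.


translate([396, 161, 0]) cube([3106, 105, 2351]);


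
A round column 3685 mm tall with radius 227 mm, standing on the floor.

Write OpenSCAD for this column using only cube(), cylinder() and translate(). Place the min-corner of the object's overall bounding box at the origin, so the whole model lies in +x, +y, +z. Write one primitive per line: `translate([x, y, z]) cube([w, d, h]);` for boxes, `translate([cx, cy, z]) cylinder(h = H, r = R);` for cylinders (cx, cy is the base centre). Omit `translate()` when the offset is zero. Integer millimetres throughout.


translate([227, 227, 0]) cylinder(h = 3685, r = 227);


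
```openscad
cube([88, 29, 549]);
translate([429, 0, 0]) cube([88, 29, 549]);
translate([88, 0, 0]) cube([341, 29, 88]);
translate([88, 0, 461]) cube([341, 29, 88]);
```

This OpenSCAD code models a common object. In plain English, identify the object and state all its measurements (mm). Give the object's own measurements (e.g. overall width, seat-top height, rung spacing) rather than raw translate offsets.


A rectangular picture frame lying in the x–z plane (depth along y). The opening is 341 mm wide (x) by 373 mm tall (z), surrounded by a border 88 mm wide on all four sides. The frame is 29 mm deep and is made of two full-height vertical stiles with two horizontal rails fitted between them.


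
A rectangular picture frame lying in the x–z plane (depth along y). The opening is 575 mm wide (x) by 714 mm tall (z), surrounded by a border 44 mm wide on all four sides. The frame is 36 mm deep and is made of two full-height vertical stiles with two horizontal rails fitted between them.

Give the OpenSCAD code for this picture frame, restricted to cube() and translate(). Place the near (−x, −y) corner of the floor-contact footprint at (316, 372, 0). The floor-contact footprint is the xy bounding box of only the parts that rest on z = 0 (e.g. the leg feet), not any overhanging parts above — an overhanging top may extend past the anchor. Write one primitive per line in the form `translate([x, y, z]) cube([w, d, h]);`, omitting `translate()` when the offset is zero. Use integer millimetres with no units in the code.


translate([316, 372, 0]) cube([44, 36, 802]);
translate([935, 372, 0]) cube([44, 36, 802]);
translate([360, 372, 0]) cube([575, 36, 44]);
translate([360, 372, 758]) cube([575, 36, 44]);


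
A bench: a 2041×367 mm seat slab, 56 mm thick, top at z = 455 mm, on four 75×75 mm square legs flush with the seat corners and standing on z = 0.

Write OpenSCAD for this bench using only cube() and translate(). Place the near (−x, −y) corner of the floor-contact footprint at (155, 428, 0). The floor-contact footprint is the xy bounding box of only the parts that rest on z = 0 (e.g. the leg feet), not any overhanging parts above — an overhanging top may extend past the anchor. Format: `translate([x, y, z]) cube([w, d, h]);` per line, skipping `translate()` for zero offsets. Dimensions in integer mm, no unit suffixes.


translate([155, 428, 399]) cube([2041, 367, 56]);
translate([155, 428, 0]) cube([75, 75, 399]);
translate([155, 720, 0]) cube([75, 75, 399]);
translate([2121, 428, 0]) cube([75, 75, 399]);
translate([2121, 720, 0]) cube([75, 75, 399]);


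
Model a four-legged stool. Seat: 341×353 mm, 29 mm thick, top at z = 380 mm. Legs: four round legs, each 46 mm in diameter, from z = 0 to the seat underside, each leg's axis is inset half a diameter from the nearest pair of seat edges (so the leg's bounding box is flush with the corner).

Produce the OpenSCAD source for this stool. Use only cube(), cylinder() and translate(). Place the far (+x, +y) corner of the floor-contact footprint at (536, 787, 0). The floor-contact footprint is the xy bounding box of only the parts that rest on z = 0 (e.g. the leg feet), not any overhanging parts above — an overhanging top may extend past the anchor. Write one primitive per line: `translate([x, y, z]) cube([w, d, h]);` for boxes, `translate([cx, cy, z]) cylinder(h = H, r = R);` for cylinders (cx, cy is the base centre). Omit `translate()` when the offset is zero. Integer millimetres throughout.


// leg_h = 380 - 29 = 351
translate([195, 434, 351]) cube([341, 353, 29]);
translate([218, 457, 0]) cylinder(h = 351, r = 23);
translate([513, 457, 0]) cylinder(h = 351, r = 23);
translate([218, 764, 0]) cylinder(h = 351, r = 23);
translate([513, 764, 0]) cylinder(h = 351, r = 23);


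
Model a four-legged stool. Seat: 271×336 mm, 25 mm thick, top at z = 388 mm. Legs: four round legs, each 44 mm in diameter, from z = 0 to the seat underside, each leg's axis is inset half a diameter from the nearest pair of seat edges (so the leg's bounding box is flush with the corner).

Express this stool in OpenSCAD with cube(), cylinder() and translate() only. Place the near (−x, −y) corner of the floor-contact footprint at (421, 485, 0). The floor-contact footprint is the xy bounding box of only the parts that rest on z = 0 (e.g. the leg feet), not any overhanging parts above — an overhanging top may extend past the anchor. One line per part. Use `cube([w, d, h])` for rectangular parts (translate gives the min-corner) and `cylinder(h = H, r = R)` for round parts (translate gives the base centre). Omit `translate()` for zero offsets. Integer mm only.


// leg_h = 388 - 25 = 363
translate([421, 485, 363]) cube([271, 336, 25]);
translate([443, 507, 0]) cylinder(h = 363, r = 22);
translate([670, 507, 0]) cylinder(h = 363, r = 22);
translate([443, 799, 0]) cylinder(h = 363, r = 22);
translate([670, 799, 0]) cylinder(h = 363, r = 22);


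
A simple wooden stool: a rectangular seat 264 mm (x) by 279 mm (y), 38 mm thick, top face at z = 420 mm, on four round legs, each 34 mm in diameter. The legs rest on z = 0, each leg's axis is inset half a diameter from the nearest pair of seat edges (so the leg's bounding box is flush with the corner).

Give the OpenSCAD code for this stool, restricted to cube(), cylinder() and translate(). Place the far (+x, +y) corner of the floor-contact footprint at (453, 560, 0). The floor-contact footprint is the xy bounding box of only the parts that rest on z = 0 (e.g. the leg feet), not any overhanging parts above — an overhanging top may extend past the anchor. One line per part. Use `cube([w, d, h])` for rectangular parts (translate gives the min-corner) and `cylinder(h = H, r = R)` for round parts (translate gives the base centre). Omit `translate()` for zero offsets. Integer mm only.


translate([189, 281, 382]) cube([264, 279, 38]);
translate([206, 298, 0]) cylinder(h = 382, r = 17);
translate([436, 298, 0]) cylinder(h = 382, r = 17);
translate([206, 543, 0]) cylinder(h = 382, r = 17);
translate([436, 543, 0]) cylinder(h = 382, r = 17);


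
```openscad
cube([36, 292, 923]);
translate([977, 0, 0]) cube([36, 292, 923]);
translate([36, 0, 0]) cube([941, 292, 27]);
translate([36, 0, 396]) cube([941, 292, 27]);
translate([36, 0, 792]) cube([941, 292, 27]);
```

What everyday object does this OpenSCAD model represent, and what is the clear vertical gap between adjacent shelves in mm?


A bookshelf. The clear shelf gap is 369 mm.

Two tall side panels with 3 horizontal boards between them — a bookshelf. The first two shelf undersides are at z = 0 and z = 396; with shelf thickness 27, the clear gap is 396 − 0 − 27 = 369 mm.


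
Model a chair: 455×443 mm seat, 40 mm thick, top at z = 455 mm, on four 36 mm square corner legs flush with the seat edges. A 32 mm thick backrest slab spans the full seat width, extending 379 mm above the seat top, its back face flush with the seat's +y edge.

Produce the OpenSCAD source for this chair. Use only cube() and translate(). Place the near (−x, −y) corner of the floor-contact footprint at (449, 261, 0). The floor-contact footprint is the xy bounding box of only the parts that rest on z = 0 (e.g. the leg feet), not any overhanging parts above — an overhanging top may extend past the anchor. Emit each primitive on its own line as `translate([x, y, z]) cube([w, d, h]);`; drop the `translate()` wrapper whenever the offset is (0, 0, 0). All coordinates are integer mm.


translate([449, 261, 415]) cube([455, 443, 40]);
translate([449, 261, 0]) cube([36, 36, 415]);
translate([868, 261, 0]) cube([36, 36, 415]);
translate([449, 668, 0]) cube([36, 36, 415]);
translate([868, 668, 0]) cube([36, 36, 415]);
translate([449, 672, 455]) cube([455, 32, 379]);
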